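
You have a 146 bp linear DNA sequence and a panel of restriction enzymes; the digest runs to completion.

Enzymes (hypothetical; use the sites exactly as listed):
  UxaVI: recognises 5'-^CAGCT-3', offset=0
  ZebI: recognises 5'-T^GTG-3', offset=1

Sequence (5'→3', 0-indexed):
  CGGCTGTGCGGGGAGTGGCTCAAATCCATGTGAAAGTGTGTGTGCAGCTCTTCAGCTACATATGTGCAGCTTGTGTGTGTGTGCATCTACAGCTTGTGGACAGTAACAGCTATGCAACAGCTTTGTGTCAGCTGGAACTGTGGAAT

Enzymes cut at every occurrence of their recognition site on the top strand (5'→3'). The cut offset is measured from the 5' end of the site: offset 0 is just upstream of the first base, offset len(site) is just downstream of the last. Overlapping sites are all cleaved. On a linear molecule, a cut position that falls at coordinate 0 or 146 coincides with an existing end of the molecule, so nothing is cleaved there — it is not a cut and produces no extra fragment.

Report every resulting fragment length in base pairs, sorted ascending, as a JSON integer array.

[2,2,2,2,2,2,3,3,4,5,6,6,7,7,8,8,9,11,11,11,11,24]

Site scan:
  UxaVI (CAGCT, off=0): starts [44, 52, 66, 89, 106, 117, 128] → cuts [44, 52, 66, 89, 106, 117, 128]
  ZebI (TGTG, off=1): starts [4, 28, 36, 38, 40, 62, 71, 73, 75, 77, 79, 94, 123, 138] → cuts [5, 29, 37, 39, 41, 63, 72, 74, 76, 78, 80, 95, 124, 139]

All cut coordinates (distinct, sorted): [5, 29, 37, 39, 41, 44, 52, 63, 66, 72, 74, 76, 78, 80, 89, 95, 106, 117, 124, 128, 139]

Fragment lengths:
  [0,5): 5 bp
  [5,29): 24 bp
  [29,37): 8 bp
  [37,39): 2 bp
  [39,41): 2 bp
  [41,44): 3 bp
  [44,52): 8 bp
  [52,63): 11 bp
  [63,66): 3 bp
  [66,72): 6 bp
  [72,74): 2 bp
  [74,76): 2 bp
  [76,78): 2 bp
  [78,80): 2 bp
  [80,89): 9 bp
  [89,95): 6 bp
  [95,106): 11 bp
  [106,117): 11 bp
  [117,124): 7 bp
  [124,128): 4 bp
  [128,139): 11 bp
  [139,146): 7 bp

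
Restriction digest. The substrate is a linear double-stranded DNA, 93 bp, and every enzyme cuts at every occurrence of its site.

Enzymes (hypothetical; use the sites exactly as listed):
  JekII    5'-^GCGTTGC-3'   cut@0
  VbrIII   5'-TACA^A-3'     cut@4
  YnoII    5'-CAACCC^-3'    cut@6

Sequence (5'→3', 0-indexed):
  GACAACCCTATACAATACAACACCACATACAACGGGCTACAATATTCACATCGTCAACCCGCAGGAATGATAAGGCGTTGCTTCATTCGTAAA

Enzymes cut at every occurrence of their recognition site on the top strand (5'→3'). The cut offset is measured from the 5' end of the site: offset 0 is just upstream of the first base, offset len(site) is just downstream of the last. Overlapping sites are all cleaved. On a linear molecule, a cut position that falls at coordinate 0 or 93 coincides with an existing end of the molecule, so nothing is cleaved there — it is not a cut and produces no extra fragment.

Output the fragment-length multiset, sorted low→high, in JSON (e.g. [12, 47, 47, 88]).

[5,6,8,10,12,14,19,19]

Site scan:
  JekII GCGTTGC/0: at [74] ⇒ [74]
  VbrIII TACAA/4: at [10, 15, 27, 37] ⇒ [14, 19, 31, 41]
  YnoII CAACCC/6: at [2, 54] ⇒ [8, 60]

All cut coordinates (distinct, sorted): [8, 14, 19, 31, 41, 60, 74]

Fragments:
  [0,8): 8 bp
  [8,14): 6 bp
  [14,19): 5 bp
  [19,31): 12 bp
  [31,41): 10 bp
  [41,60): 19 bp
  [60,74): 14 bp
  [74,93): 19 bp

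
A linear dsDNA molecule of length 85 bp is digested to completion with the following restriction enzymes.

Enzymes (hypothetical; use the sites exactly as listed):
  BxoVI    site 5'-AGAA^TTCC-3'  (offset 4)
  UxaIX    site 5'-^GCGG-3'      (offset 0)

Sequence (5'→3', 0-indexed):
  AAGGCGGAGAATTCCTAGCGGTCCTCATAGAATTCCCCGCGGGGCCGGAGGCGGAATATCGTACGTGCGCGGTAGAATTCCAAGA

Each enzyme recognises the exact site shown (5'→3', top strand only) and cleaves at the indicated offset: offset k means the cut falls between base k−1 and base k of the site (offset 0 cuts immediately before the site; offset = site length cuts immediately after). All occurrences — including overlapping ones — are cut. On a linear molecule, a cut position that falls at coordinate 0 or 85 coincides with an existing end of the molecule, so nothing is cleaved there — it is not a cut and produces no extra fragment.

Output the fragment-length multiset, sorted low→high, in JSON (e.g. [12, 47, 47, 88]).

[3,6,6,8,8,9,12,15,18]

Scan for sites:
  BxoVI AGAATTCC/4: at [7, 28, 73] ⇒ [11, 32, 77]
  UxaIX GCGG/0: at [3, 17, 38, 50, 68] ⇒ [3, 17, 38, 50, 68]

Pooled cuts: [3, 11, 17, 32, 38, 50, 68, 77]

Fragment lengths:
  [0,3): 3 bp
  [3,11): 8 bp
  [11,17): 6 bp
  [17,32): 15 bp
  [32,38): 6 bp
  [38,50): 12 bp
  [50,68): 18 bp
  [68,77): 9 bp
  [77,85): 8 bp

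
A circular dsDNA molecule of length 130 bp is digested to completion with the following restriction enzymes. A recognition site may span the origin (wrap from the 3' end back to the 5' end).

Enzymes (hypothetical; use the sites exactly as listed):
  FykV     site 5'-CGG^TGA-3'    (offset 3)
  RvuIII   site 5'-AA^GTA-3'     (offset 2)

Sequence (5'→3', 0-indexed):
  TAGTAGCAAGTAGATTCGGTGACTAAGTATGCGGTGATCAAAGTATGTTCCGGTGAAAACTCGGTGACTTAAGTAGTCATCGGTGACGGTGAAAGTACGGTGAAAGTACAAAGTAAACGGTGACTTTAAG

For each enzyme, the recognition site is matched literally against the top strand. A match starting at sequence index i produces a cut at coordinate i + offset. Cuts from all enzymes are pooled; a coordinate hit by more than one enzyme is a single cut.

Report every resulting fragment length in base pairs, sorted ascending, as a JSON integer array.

[5,5,6,6,7,7,8,8,8,8,9,10,10,11,11,11]

Site scan:
  FykV (CGGTGA, off=3): starts [16, 31, 50, 61, 80, 86, 97, 117] → cuts [19, 34, 53, 64, 83, 89, 100, 120]
  RvuIII (AAGTA, off=2): starts [7, 24, 40, 70, 92, 103, 110, 127] → cuts [9, 26, 42, 72, 94, 105, 112, 129]

Pooled cuts: [9, 19, 26, 34, 42, 53, 64, 72, 83, 89, 94, 100, 105, 112, 120, 129]

Fragment lengths:
  9→19: 10 bp
  19→26: 7 bp
  26→34: 8 bp
  34→42: 8 bp
  42→53: 11 bp
  53→64: 11 bp
  64→72: 8 bp
  72→83: 11 bp
  83→89: 6 bp
  89→94: 5 bp
  94→100: 6 bp
  100→105: 5 bp
  105→112: 7 bp
  112→120: 8 bp
  120→129: 9 bp
  129→9 (wrap): 130-129+9 = 10 bp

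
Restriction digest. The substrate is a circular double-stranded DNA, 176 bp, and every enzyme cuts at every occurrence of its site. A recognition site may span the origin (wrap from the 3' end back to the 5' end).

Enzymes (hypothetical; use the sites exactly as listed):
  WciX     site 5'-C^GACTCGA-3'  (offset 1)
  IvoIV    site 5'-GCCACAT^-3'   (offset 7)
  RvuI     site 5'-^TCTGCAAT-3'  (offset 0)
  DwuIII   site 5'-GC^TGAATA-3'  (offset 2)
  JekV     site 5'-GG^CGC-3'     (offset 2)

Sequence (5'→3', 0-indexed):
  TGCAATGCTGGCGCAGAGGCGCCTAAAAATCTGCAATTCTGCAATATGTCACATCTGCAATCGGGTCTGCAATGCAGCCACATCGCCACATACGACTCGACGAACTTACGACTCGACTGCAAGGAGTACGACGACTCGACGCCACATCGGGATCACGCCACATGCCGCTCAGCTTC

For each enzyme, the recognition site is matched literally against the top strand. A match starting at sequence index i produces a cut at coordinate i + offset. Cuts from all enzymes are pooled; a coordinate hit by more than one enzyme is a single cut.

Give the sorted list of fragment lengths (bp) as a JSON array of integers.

[2,8,8,8,10,11,12,13,15,16,16,16,18,23]

Site scan:
  WciX (CGACTCGA, off=1): starts [92, 108, 131] → cuts [93, 109, 132]
  IvoIV (GCCACAT, off=7): starts [76, 84, 140, 156] → cuts [83, 91, 147, 163]
  RvuI (TCTGCAAT, off=0): starts [29, 37, 53, 65, 174] → cuts [29, 37, 53, 65, 174]
  DwuIII (GCTGAATA, off=2): no sites
  JekV (GGCGC, off=2): starts [9, 17] → cuts [11, 19]

Pooled cuts: [11, 19, 29, 37, 53, 65, 83, 91, 93, 109, 132, 147, 163, 174]

Fragments:
  11→19: 8 bp
  19→29: 10 bp
  29→37: 8 bp
  37→53: 16 bp
  53→65: 12 bp
  65→83: 18 bp
  83→91: 8 bp
  91→93: 2 bp
  93→109: 16 bp
  109→132: 23 bp
  132→147: 15 bp
  147→163: 16 bp
  163→174: 11 bp
  174→11 (wrap): 176-174+11 = 13 bp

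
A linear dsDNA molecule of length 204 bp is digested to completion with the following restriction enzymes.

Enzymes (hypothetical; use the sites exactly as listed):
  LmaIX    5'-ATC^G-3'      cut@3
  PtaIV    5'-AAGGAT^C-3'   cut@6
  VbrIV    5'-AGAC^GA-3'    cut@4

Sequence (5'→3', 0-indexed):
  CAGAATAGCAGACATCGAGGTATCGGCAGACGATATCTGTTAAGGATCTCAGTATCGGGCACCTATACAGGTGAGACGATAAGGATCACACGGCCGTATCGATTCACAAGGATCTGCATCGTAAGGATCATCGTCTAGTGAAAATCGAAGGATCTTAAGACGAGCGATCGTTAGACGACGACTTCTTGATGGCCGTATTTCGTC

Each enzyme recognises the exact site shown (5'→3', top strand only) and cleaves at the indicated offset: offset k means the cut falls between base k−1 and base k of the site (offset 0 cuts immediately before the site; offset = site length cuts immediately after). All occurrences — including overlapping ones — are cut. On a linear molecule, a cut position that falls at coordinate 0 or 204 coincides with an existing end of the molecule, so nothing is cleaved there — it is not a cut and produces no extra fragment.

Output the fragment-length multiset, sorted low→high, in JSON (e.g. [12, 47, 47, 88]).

Per-enzyme occurrences:
  LmaIX (ATCG, off=3): starts [13, 21, 53, 97, 117, 129, 143, 166] → cuts [16, 24, 56, 100, 120, 132, 146, 169]
  PtaIV (AAGGATC, off=6): starts [41, 80, 107, 122, 147] → cuts [47, 86, 113, 128, 153]
  VbrIV (AGACGA, off=4): starts [27, 73, 157, 172] → cuts [31, 77, 161, 176]

Pooled cuts: [16, 24, 31, 47, 56, 77, 86, 100, 113, 120, 128, 132, 146, 153, 161, 169, 176]

Fragment lengths:
  [0,16): 16 bp
  [16,24): 8 bp
  [24,31): 7 bp
  [31,47): 16 bp
  [47,56): 9 bp
  [56,77): 21 bp
  [77,86): 9 bp
  [86,100): 14 bp
  [100,113): 13 bp
  [113,120): 7 bp
  [120,128): 8 bp
  [128,132): 4 bp
  [132,146): 14 bp
  [146,153): 7 bp
  [153,161): 8 bp
  [161,169): 8 bp
  [169,176): 7 bp
  [176,204): 28 bp

[4,7,7,7,7,8,8,8,8,9,9,13,14,14,16,16,21,28]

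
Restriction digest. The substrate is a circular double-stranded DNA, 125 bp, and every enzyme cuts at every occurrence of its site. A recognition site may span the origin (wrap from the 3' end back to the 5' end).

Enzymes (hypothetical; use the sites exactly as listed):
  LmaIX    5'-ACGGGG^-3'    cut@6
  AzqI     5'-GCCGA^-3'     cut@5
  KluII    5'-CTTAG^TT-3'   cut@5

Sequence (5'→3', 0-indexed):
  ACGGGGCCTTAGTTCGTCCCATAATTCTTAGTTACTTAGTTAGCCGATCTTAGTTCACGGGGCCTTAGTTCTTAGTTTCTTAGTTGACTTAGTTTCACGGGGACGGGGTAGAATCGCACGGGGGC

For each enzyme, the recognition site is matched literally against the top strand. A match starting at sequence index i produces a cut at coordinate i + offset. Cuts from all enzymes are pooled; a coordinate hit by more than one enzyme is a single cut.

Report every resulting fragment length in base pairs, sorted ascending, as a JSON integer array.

[6,6,6,6,7,8,8,8,8,9,9,10,15,19]

Per-enzyme occurrences:
  LmaIX ACGGGG/6: at [0, 56, 96, 102, 117] ⇒ [6, 62, 102, 108, 123]
  AzqI GCCGA/5: at [42] ⇒ [47]
  KluII CTTAGTT/5: at [7, 26, 34, 48, 63, 70, 78, 87] ⇒ [12, 31, 39, 53, 68, 75, 83, 92]

Pooled cuts: [6, 12, 31, 39, 47, 53, 62, 68, 75, 83, 92, 102, 108, 123]

Fragment lengths:
  6→12: 6 bp
  12→31: 19 bp
  31→39: 8 bp
  39→47: 8 bp
  47→53: 6 bp
  53→62: 9 bp
  62→68: 6 bp
  68→75: 7 bp
  75→83: 8 bp
  83→92: 9 bp
  92→102: 10 bp
  102→108: 6 bp
  108→123: 15 bp
  123→6 (wrap): 125-123+6 = 8 bp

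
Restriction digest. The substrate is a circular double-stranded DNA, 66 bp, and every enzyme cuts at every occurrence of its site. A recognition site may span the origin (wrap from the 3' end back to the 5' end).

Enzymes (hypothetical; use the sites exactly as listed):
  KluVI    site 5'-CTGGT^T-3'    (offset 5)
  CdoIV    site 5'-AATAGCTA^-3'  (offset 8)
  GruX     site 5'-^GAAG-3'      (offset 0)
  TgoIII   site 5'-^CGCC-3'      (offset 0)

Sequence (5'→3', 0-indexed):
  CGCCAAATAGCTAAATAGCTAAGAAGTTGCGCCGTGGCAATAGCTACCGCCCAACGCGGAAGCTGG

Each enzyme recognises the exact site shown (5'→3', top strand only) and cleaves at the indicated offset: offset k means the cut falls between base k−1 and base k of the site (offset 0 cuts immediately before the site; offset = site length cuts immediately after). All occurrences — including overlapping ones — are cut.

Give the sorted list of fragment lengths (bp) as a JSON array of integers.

Per-enzyme occurrences:
  KluVI (CTGGTT, off=5): no sites
  CdoIV (AATAGCTA, off=8): starts [5, 13, 38] → cuts [13, 21, 46]
  GruX (GAAG, off=0): starts [22, 58] → cuts [22, 58]
  TgoIII (CGCC, off=0): starts [0, 29, 47] → cuts [0, 29, 47]

All cut coordinates (distinct, sorted): [0, 13, 21, 22, 29, 46, 47, 58]

Fragments:
  0→13: 13 bp
  13→21: 8 bp
  21→22: 1 bp
  22→29: 7 bp
  29→46: 17 bp
  46→47: 1 bp
  47→58: 11 bp
  58→0 (wrap): 66-58+0 = 8 bp

[1,1,7,8,8,11,13,17]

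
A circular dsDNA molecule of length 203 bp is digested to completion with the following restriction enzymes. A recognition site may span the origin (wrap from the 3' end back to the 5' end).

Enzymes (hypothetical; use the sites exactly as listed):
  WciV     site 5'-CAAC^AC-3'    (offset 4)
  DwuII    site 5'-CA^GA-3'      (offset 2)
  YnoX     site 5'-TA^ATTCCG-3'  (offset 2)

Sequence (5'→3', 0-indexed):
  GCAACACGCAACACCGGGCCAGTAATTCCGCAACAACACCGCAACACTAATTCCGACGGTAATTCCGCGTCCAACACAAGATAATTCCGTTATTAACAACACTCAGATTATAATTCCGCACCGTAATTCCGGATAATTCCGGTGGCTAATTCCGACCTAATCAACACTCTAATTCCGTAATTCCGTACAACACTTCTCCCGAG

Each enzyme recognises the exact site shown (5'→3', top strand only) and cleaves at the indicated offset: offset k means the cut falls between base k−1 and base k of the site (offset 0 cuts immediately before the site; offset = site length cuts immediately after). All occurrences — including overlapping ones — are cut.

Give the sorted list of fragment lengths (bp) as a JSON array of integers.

Site scan:
  WciV (CAACAC, off=4): starts [1, 8, 33, 41, 71, 96, 161, 187] → cuts [5, 12, 37, 45, 75, 100, 165, 191]
  DwuII (CAGA, off=2): starts [103] → cuts [105]
  YnoX (TAATTCCG, off=2): starts [22, 47, 59, 81, 110, 123, 133, 146, 169, 177] → cuts [24, 49, 61, 83, 112, 125, 135, 148, 171, 179]

All cut coordinates (distinct, sorted): [5, 12, 24, 37, 45, 49, 61, 75, 83, 100, 105, 112, 125, 135, 148, 165, 171, 179, 191]

Fragment lengths:
  5→12: 7 bp
  12→24: 12 bp
  24→37: 13 bp
  37→45: 8 bp
  45→49: 4 bp
  49→61: 12 bp
  61→75: 14 bp
  75→83: 8 bp
  83→100: 17 bp
  100→105: 5 bp
  105→112: 7 bp
  112→125: 13 bp
  125→135: 10 bp
  135→148: 13 bp
  148→165: 17 bp
  165→171: 6 bp
  171→179: 8 bp
  179→191: 12 bp
  191→5 (wrap): 203-191+5 = 17 bp

[4,5,6,7,7,8,8,8,10,12,12,12,13,13,13,14,17,17,17]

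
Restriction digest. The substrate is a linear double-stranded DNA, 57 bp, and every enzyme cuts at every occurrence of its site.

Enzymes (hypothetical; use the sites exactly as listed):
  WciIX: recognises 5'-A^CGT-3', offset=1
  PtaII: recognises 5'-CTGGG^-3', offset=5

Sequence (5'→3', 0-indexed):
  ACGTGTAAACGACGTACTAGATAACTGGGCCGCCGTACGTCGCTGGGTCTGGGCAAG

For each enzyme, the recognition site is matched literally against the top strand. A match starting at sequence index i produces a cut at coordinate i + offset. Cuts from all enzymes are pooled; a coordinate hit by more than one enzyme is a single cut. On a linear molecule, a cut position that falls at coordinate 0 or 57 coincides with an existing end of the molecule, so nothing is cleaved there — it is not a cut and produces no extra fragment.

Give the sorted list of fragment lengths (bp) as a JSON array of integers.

Per-enzyme occurrences:
  WciIX (ACGT, off=1): starts [0, 11, 36] → cuts [1, 12, 37]
  PtaII (CTGGG, off=5): starts [24, 42, 48] → cuts [29, 47, 53]

Pooled cuts: [1, 12, 29, 37, 47, 53]

Fragment lengths:
  [0,1): 1 bp
  [1,12): 11 bp
  [12,29): 17 bp
  [29,37): 8 bp
  [37,47): 10 bp
  [47,53): 6 bp
  [53,57): 4 bp

[1,4,6,8,10,11,17]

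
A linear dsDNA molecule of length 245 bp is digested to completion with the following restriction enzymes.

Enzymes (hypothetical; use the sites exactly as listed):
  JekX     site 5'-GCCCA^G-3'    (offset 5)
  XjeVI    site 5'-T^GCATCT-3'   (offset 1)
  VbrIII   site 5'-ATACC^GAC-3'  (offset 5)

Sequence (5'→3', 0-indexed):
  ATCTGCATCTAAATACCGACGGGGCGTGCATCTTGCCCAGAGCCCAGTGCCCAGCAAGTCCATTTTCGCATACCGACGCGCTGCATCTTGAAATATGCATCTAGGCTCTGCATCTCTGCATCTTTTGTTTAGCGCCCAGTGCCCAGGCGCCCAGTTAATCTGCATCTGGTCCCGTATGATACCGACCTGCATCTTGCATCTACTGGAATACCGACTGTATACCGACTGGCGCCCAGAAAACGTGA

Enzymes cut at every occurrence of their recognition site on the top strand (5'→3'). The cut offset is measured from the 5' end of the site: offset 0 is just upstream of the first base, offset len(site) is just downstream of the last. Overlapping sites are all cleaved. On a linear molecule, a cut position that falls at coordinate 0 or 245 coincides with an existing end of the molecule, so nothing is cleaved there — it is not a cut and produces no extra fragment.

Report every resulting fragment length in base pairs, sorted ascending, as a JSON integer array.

[4,5,7,7,7,7,8,8,8,8,10,10,11,12,12,13,13,14,17,21,21,22]

Scan for sites:
  JekX GCCCAG/5: at [34, 41, 48, 133, 140, 148, 230] ⇒ [39, 46, 53, 138, 145, 153, 235]
  XjeVI TGCATCT/1: at [3, 26, 81, 95, 108, 116, 160, 187, 194] ⇒ [4, 27, 82, 96, 109, 117, 161, 188, 195]
  VbrIII ATACCGAC/5: at [12, 69, 178, 207, 218] ⇒ [17, 74, 183, 212, 223]

All cut coordinates (distinct, sorted): [4, 17, 27, 39, 46, 53, 74, 82, 96, 109, 117, 138, 145, 153, 161, 183, 188, 195, 212, 223, 235]

Fragments:
  [0,4): 4 bp
  [4,17): 13 bp
  [17,27): 10 bp
  [27,39): 12 bp
  [39,46): 7 bp
  [46,53): 7 bp
  [53,74): 21 bp
  [74,82): 8 bp
  [82,96): 14 bp
  [96,109): 13 bp
  [109,117): 8 bp
  [117,138): 21 bp
  [138,145): 7 bp
  [145,153): 8 bp
  [153,161): 8 bp
  [161,183): 22 bp
  [183,188): 5 bp
  [188,195): 7 bp
  [195,212): 17 bp
  [212,223): 11 bp
  [223,235): 12 bp
  [235,245): 10 bp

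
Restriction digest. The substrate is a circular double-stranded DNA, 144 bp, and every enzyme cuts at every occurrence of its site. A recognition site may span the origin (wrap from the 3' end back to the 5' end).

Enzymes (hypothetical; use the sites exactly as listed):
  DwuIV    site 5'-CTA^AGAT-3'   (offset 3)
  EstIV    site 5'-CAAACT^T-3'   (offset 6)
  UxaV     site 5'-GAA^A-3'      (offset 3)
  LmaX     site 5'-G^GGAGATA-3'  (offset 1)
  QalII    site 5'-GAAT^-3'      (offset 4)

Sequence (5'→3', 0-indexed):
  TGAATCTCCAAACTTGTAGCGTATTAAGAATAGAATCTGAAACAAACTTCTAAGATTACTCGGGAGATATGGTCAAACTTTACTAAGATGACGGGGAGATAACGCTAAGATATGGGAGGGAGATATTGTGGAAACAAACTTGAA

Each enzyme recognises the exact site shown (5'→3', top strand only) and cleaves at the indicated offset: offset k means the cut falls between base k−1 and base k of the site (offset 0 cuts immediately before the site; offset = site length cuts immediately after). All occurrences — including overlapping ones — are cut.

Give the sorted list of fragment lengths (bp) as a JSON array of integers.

Per-enzyme occurrences:
  DwuIV (CTAAGAT, off=3): starts [49, 82, 104] → cuts [52, 85, 107]
  EstIV (CAAACTT, off=6): starts [8, 42, 73, 134] → cuts [14, 48, 79, 140]
  UxaV (GAAA, off=3): starts [38, 130] → cuts [41, 133]
  LmaX (GGGAGATA, off=1): starts [61, 93, 117] → cuts [62, 94, 118]
  QalII (GAAT, off=4): starts [1, 27, 32, 141] → cuts [1, 5, 31, 36]

All cut coordinates (distinct, sorted): [1, 5, 14, 31, 36, 41, 48, 52, 62, 79, 85, 94, 107, 118, 133, 140]

Fragment lengths:
  1→5: 4 bp
  5→14: 9 bp
  14→31: 17 bp
  31→36: 5 bp
  36→41: 5 bp
  41→48: 7 bp
  48→52: 4 bp
  52→62: 10 bp
  62→79: 17 bp
  79→85: 6 bp
  85→94: 9 bp
  94→107: 13 bp
  107→118: 11 bp
  118→133: 15 bp
  133→140: 7 bp
  140→1 (wrap): 144-140+1 = 5 bp

[4,4,5,5,5,6,7,7,9,9,10,11,13,15,17,17]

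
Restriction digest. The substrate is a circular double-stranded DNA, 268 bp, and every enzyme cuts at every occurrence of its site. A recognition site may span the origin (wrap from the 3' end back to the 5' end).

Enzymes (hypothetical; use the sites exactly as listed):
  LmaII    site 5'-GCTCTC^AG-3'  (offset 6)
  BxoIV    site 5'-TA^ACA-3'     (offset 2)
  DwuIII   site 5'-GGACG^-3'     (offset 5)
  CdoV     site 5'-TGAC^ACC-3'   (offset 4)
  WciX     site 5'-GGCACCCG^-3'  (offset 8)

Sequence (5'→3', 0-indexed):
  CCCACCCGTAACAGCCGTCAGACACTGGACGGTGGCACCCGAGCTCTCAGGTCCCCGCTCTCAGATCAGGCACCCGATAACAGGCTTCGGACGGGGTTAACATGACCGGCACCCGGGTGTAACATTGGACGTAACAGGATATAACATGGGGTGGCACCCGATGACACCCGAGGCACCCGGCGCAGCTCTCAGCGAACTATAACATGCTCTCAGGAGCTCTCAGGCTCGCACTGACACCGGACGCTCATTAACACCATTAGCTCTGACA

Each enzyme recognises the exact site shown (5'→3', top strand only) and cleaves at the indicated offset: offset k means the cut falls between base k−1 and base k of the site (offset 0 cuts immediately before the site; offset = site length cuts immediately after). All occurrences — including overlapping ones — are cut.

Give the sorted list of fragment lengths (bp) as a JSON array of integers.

[2,3,5,6,6,7,7,8,10,10,10,10,10,11,11,11,14,14,14,14,14,16,17,17,21]

Scan for sites:
  LmaII GCTCTCAG/6: at [42, 56, 184, 205, 215] ⇒ [48, 62, 190, 211, 221]
  BxoIV TAACA/2: at [8, 77, 97, 119, 131, 141, 199, 248] ⇒ [10, 79, 99, 121, 133, 143, 201, 250]
  DwuIII GGACG/5: at [26, 88, 126, 238] ⇒ [31, 93, 131, 243]
  CdoV TGACACC/4: at [161, 231, 263] ⇒ [165, 235, 267]
  WciX GGCACCCG/8: at [33, 68, 107, 152, 171] ⇒ [41, 76, 115, 160, 179]

Pooled cuts: [10, 31, 41, 48, 62, 76, 79, 93, 99, 115, 121, 131, 133, 143, 160, 165, 179, 190, 201, 211, 221, 235, 243, 250, 267]

Fragment lengths:
  10→31: 21 bp
  31→41: 10 bp
  41→48: 7 bp
  48→62: 14 bp
  62→76: 14 bp
  76→79: 3 bp
  79→93: 14 bp
  93→99: 6 bp
  99→115: 16 bp
  115→121: 6 bp
  121→131: 10 bp
  131→133: 2 bp
  133→143: 10 bp
  143→160: 17 bp
  160→165: 5 bp
  165→179: 14 bp
  179→190: 11 bp
  190→201: 11 bp
  201→211: 10 bp
  211→221: 10 bp
  221→235: 14 bp
  235→243: 8 bp
  243→250: 7 bp
  250→267: 17 bp
  267→10 (wrap): 268-267+10 = 11 bp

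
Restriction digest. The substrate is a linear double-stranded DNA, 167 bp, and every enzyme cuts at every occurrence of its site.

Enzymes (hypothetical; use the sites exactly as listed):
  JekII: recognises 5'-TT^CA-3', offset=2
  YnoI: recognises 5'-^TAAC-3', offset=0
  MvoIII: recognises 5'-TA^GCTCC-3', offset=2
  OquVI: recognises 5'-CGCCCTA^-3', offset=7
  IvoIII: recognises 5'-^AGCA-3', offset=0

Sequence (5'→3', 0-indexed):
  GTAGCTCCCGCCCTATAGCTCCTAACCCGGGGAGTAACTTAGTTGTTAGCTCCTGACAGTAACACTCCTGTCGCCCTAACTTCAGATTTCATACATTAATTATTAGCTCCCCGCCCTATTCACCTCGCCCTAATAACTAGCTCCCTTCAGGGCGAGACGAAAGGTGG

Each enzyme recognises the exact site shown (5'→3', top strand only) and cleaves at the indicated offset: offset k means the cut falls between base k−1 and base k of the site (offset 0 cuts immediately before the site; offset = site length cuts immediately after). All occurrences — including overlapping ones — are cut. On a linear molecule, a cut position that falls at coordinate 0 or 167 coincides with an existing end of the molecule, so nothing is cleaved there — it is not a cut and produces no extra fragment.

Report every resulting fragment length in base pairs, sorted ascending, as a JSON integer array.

Per-enzyme occurrences:
  JekII TTCA/2: at [80, 87, 118, 145] ⇒ [82, 89, 120, 147]
  YnoI TAAC/0: at [22, 34, 59, 76, 133] ⇒ [22, 34, 59, 76, 133]
  MvoIII TAGCTCC/2: at [1, 15, 46, 103, 137] ⇒ [3, 17, 48, 105, 139]
  OquVI CGCCCTA/7: at [8, 71, 111, 125] ⇒ [15, 78, 118, 132]
  IvoIII (AGCA, off=0): no sites

Pooled cuts: [3, 15, 17, 22, 34, 48, 59, 76, 78, 82, 89, 105, 118, 120, 132, 133, 139, 147]

Fragment lengths:
  [0,3): 3 bp
  [3,15): 12 bp
  [15,17): 2 bp
  [17,22): 5 bp
  [22,34): 12 bp
  [34,48): 14 bp
  [48,59): 11 bp
  [59,76): 17 bp
  [76,78): 2 bp
  [78,82): 4 bp
  [82,89): 7 bp
  [89,105): 16 bp
  [105,118): 13 bp
  [118,120): 2 bp
  [120,132): 12 bp
  [132,133): 1 bp
  [133,139): 6 bp
  [139,147): 8 bp
  [147,167): 20 bp

[1,2,2,2,3,4,5,6,7,8,11,12,12,12,13,14,16,17,20]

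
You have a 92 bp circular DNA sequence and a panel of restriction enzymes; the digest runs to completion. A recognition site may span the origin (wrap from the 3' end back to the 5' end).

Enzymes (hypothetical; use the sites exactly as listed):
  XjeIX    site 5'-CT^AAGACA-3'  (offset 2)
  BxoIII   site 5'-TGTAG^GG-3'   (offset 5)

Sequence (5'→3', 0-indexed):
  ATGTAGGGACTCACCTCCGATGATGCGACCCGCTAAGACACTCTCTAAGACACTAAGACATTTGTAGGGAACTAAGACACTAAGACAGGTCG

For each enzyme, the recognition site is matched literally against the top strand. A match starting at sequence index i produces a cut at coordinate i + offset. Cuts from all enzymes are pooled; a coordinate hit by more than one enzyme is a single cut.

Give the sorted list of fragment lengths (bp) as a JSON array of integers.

Site scan:
  XjeIX CTAAGACA/2: at [32, 44, 52, 71, 79] ⇒ [34, 46, 54, 73, 81]
  BxoIII TGTAGGG/5: at [1, 62] ⇒ [6, 67]

All cut coordinates (distinct, sorted): [6, 34, 46, 54, 67, 73, 81]

Fragments:
  6→34: 28 bp
  34→46: 12 bp
  46→54: 8 bp
  54→67: 13 bp
  67→73: 6 bp
  73→81: 8 bp
  81→6 (wrap): 92-81+6 = 17 bp

[6,8,8,12,13,17,28]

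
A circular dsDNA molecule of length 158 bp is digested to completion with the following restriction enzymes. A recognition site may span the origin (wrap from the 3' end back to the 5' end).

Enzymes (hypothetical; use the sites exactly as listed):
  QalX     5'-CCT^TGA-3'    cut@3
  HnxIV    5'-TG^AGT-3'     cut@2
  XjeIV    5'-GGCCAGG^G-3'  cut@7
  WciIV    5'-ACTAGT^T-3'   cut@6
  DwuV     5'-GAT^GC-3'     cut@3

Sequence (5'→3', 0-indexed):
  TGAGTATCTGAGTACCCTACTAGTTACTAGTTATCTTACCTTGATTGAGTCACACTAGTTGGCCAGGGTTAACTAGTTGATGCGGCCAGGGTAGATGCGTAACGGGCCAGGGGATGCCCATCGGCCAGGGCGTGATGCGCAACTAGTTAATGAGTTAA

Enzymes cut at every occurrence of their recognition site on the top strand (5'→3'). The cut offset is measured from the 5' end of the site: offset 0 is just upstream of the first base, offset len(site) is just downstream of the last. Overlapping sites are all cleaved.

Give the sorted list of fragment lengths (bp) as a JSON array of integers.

[4,4,5,6,6,7,7,8,8,8,9,10,10,11,12,14,14,15]

Scan for sites:
  QalX (CCTTGA, off=3): starts [38] → cuts [41]
  HnxIV (TGAGT, off=2): starts [0, 8, 45, 150] → cuts [2, 10, 47, 152]
  XjeIV (GGCCAGGG, off=7): starts [60, 83, 104, 122] → cuts [67, 90, 111, 129]
  WciIV (ACTAGTT, off=6): starts [18, 25, 53, 71, 141] → cuts [24, 31, 59, 77, 147]
  DwuV (GATGC, off=3): starts [78, 93, 112, 133] → cuts [81, 96, 115, 136]

Pooled cuts: [2, 10, 24, 31, 41, 47, 59, 67, 77, 81, 90, 96, 111, 115, 129, 136, 147, 152]

Fragments:
  2→10: 8 bp
  10→24: 14 bp
  24→31: 7 bp
  31→41: 10 bp
  41→47: 6 bp
  47→59: 12 bp
  59→67: 8 bp
  67→77: 10 bp
  77→81: 4 bp
  81→90: 9 bp
  90→96: 6 bp
  96→111: 15 bp
  111→115: 4 bp
  115→129: 14 bp
  129→136: 7 bp
  136→147: 11 bp
  147→152: 5 bp
  152→2 (wrap): 158-152+2 = 8 bp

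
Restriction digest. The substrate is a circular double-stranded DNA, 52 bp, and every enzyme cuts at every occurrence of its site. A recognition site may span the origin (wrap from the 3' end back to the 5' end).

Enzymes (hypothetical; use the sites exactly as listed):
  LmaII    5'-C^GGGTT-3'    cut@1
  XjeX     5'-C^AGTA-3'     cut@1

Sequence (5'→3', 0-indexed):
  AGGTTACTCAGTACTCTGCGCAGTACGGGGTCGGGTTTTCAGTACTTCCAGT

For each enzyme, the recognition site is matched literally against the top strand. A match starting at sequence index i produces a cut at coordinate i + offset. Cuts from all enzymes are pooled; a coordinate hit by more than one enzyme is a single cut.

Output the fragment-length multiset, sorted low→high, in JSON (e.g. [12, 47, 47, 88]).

[8,9,11,12,12]

Scan for sites:
  LmaII (CGGGTT, off=1): starts [31] → cuts [32]
  XjeX (CAGTA, off=1): starts [8, 20, 39, 48] → cuts [9, 21, 40, 49]

All cut coordinates (distinct, sorted): [9, 21, 32, 40, 49]

Fragments:
  9→21: 12 bp
  21→32: 11 bp
  32→40: 8 bp
  40→49: 9 bp
  49→9 (wrap): 52-49+9 = 12 bp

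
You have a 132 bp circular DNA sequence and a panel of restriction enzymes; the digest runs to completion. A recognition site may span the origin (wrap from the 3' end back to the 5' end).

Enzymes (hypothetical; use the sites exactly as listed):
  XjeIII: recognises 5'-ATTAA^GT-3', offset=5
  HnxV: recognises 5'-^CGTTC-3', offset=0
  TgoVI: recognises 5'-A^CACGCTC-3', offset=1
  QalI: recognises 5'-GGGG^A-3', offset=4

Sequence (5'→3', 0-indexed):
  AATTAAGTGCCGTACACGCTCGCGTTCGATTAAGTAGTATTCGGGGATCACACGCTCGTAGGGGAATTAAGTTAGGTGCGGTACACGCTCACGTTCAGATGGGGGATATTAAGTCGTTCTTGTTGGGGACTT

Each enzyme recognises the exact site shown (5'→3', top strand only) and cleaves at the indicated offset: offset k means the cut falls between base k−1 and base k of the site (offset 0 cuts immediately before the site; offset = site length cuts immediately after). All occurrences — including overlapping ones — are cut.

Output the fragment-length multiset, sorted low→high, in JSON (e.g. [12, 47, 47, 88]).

Per-enzyme occurrences:
  XjeIII ATTAAGT/5: at [1, 28, 65, 107] ⇒ [6, 33, 70, 112]
  HnxV CGTTC/0: at [22, 91, 114] ⇒ [22, 91, 114]
  TgoVI ACACGCTC/1: at [13, 49, 82] ⇒ [14, 50, 83]
  QalI GGGGA/4: at [42, 60, 101, 124] ⇒ [46, 64, 105, 128]

All cut coordinates (distinct, sorted): [6, 14, 22, 33, 46, 50, 64, 70, 83, 91, 105, 112, 114, 128]

Fragment lengths:
  6→14: 8 bp
  14→22: 8 bp
  22→33: 11 bp
  33→46: 13 bp
  46→50: 4 bp
  50→64: 14 bp
  64→70: 6 bp
  70→83: 13 bp
  83→91: 8 bp
  91→105: 14 bp
  105→112: 7 bp
  112→114: 2 bp
  114→128: 14 bp
  128→6 (wrap): 132-128+6 = 10 bp

[2,4,6,7,8,8,8,10,11,13,13,14,14,14]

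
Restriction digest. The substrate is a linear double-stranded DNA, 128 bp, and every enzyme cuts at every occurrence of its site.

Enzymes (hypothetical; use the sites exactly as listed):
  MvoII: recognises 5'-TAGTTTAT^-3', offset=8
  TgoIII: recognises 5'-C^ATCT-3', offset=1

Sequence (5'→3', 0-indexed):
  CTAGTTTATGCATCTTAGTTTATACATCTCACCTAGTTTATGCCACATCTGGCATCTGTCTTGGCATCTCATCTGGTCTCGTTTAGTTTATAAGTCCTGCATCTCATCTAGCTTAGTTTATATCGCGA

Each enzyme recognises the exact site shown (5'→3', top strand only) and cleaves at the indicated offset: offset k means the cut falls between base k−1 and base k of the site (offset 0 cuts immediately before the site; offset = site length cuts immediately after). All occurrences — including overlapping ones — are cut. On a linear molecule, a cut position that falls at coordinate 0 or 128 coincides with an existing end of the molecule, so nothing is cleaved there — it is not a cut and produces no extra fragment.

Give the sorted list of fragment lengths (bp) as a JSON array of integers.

[2,2,5,5,5,7,7,9,9,12,12,16,16,21]

Per-enzyme occurrences:
  MvoII TAGTTTAT/8: at [1, 15, 33, 83, 113] ⇒ [9, 23, 41, 91, 121]
  TgoIII CATCT/1: at [10, 24, 45, 52, 64, 69, 99, 104] ⇒ [11, 25, 46, 53, 65, 70, 100, 105]

Pooled cuts: [9, 11, 23, 25, 41, 46, 53, 65, 70, 91, 100, 105, 121]

Fragment lengths:
  [0,9): 9 bp
  [9,11): 2 bp
  [11,23): 12 bp
  [23,25): 2 bp
  [25,41): 16 bp
  [41,46): 5 bp
  [46,53): 7 bp
  [53,65): 12 bp
  [65,70): 5 bp
  [70,91): 21 bp
  [91,100): 9 bp
  [100,105): 5 bp
  [105,121): 16 bp
  [121,128): 7 bp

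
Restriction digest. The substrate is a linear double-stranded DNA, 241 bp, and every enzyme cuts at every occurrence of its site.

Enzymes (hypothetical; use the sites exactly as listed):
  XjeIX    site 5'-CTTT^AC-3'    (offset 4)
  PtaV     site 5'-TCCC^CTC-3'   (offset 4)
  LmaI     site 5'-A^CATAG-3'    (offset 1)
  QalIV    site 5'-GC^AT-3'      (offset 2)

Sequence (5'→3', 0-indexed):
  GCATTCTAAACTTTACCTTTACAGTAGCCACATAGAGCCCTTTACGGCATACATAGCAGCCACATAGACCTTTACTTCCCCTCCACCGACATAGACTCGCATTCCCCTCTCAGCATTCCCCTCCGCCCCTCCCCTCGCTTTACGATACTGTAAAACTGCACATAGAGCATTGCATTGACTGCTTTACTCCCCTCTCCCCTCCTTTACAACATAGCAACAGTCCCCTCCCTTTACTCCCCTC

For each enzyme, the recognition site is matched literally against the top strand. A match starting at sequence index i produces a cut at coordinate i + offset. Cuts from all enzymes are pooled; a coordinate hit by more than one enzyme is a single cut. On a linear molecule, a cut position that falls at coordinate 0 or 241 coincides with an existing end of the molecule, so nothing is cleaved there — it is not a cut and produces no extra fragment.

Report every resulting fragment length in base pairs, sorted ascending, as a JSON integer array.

[2,3,3,4,5,5,6,6,6,6,6,7,7,7,8,8,8,8,9,10,11,11,11,12,12,13,13,15,19]

Scan for sites:
  XjeIX CTTTAC/4: at [10, 16, 39, 69, 137, 181, 201, 228] ⇒ [14, 20, 43, 73, 141, 185, 205, 232]
  PtaV TCCCCTC/4: at [76, 102, 116, 129, 187, 194, 220, 234] ⇒ [80, 106, 120, 133, 191, 198, 224, 238]
  LmaI ACATAG/1: at [29, 50, 61, 88, 159, 208] ⇒ [30, 51, 62, 89, 160, 209]
  QalIV GCAT/2: at [0, 46, 98, 112, 166, 171] ⇒ [2, 48, 100, 114, 168, 173]

Pooled cuts: [2, 14, 20, 30, 43, 48, 51, 62, 73, 80, 89, 100, 106, 114, 120, 133, 141, 160, 168, 173, 185, 191, 198, 205, 209, 224, 232, 238]

Fragment lengths:
  [0,2): 2 bp
  [2,14): 12 bp
  [14,20): 6 bp
  [20,30): 10 bp
  [30,43): 13 bp
  [43,48): 5 bp
  [48,51): 3 bp
  [51,62): 11 bp
  [62,73): 11 bp
  [73,80): 7 bp
  [80,89): 9 bp
  [89,100): 11 bp
  [100,106): 6 bp
  [106,114): 8 bp
  [114,120): 6 bp
  [120,133): 13 bp
  [133,141): 8 bp
  [141,160): 19 bp
  [160,168): 8 bp
  [168,173): 5 bp
  [173,185): 12 bp
  [185,191): 6 bp
  [191,198): 7 bp
  [198,205): 7 bp
  [205,209): 4 bp
  [209,224): 15 bp
  [224,232): 8 bp
  [232,238): 6 bp
  [238,241): 3 bp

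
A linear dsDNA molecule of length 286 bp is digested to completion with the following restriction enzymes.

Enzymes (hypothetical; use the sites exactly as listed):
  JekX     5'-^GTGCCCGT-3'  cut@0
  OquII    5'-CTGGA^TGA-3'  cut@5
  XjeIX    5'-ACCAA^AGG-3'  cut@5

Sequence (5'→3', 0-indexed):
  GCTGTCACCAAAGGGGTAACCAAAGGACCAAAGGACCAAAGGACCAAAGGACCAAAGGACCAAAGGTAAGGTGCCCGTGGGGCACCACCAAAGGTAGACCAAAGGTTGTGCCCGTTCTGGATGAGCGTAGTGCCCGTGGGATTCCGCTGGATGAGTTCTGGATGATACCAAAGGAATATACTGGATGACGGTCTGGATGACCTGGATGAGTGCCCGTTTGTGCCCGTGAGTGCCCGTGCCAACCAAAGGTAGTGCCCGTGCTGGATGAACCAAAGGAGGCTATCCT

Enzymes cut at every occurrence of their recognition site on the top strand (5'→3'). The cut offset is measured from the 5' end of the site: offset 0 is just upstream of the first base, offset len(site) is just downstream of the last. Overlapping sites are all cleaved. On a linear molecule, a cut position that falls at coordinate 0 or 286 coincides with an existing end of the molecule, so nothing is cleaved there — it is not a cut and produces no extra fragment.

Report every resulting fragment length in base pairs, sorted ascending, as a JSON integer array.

[3,5,5,7,8,8,8,8,8,8,8,9,9,10,10,11,11,11,12,12,13,14,14,14,17,21,22]

Per-enzyme occurrences:
  JekX (GTGCCCGT, off=0): starts [70, 107, 129, 209, 219, 229, 251] → cuts [70, 107, 129, 209, 219, 229, 251]
  OquII (CTGGATGA, off=5): starts [116, 146, 157, 180, 192, 201, 260] → cuts [121, 151, 162, 185, 197, 206, 265]
  XjeIX (ACCAAAGG, off=5): starts [6, 18, 26, 34, 42, 50, 58, 86, 97, 166, 241, 268] → cuts [11, 23, 31, 39, 47, 55, 63, 91, 102, 171, 246, 273]

Pooled cuts: [11, 23, 31, 39, 47, 55, 63, 70, 91, 102, 107, 121, 129, 151, 162, 171, 185, 197, 206, 209, 219, 229, 246, 251, 265, 273]

Fragments:
  [0,11): 11 bp
  [11,23): 12 bp
  [23,31): 8 bp
  [31,39): 8 bp
  [39,47): 8 bp
  [47,55): 8 bp
  [55,63): 8 bp
  [63,70): 7 bp
  [70,91): 21 bp
  [91,102): 11 bp
  [102,107): 5 bp
  [107,121): 14 bp
  [121,129): 8 bp
  [129,151): 22 bp
  [151,162): 11 bp
  [162,171): 9 bp
  [171,185): 14 bp
  [185,197): 12 bp
  [197,206): 9 bp
  [206,209): 3 bp
  [209,219): 10 bp
  [219,229): 10 bp
  [229,246): 17 bp
  [246,251): 5 bp
  [251,265): 14 bp
  [265,273): 8 bp
  [273,286): 13 bp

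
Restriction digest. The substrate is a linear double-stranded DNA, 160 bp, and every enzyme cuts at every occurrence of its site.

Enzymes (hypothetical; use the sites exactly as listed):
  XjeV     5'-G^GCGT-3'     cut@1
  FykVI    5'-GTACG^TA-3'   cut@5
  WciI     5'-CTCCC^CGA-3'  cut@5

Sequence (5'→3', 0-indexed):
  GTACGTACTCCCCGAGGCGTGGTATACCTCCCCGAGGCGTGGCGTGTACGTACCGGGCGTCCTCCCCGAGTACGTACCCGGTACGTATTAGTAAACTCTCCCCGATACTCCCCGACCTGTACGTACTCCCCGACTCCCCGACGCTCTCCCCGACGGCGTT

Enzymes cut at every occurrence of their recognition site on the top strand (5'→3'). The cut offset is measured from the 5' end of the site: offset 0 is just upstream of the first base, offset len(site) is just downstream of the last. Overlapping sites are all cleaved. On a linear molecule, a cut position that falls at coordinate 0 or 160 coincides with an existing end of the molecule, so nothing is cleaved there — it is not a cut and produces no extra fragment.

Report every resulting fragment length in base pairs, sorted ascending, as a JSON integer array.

[4,4,5,5,5,5,6,7,7,8,8,9,10,10,11,11,12,16,17]

Site scan:
  XjeV GGCGT/1: at [15, 35, 40, 55, 154] ⇒ [16, 36, 41, 56, 155]
  FykVI GTACGTA/5: at [0, 45, 69, 80, 118] ⇒ [5, 50, 74, 85, 123]
  WciI CTCCCCGA/5: at [7, 27, 61, 97, 107, 125, 133, 145] ⇒ [12, 32, 66, 102, 112, 130, 138, 150]

Pooled cuts: [5, 12, 16, 32, 36, 41, 50, 56, 66, 74, 85, 102, 112, 123, 130, 138, 150, 155]

Fragment lengths:
  [0,5): 5 bp
  [5,12): 7 bp
  [12,16): 4 bp
  [16,32): 16 bp
  [32,36): 4 bp
  [36,41): 5 bp
  [41,50): 9 bp
  [50,56): 6 bp
  [56,66): 10 bp
  [66,74): 8 bp
  [74,85): 11 bp
  [85,102): 17 bp
  [102,112): 10 bp
  [112,123): 11 bp
  [123,130): 7 bp
  [130,138): 8 bp
  [138,150): 12 bp
  [150,155): 5 bp
  [155,160): 5 bp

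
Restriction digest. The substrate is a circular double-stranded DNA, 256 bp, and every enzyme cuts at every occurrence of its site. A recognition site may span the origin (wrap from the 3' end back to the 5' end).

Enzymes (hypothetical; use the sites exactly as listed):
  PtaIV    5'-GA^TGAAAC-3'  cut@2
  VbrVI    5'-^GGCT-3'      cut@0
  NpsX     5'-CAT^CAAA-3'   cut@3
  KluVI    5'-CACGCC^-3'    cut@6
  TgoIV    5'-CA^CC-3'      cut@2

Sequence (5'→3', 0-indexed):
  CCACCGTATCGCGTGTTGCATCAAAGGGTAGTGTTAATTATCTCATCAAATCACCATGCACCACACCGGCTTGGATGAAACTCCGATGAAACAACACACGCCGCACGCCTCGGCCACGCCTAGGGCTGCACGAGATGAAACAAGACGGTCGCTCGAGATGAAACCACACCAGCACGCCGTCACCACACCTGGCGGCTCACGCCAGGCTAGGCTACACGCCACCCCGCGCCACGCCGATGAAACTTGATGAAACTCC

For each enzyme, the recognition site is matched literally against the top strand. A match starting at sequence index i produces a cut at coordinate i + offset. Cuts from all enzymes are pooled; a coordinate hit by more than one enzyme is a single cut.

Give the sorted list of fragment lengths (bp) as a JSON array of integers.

[1,1,2,2,3,4,5,5,5,6,7,7,7,8,10,10,10,10,11,11,11,12,12,14,16,18,23,25]

Scan for sites:
  PtaIV (GATGAAAC, off=2): starts [73, 84, 133, 156, 235, 245] → cuts [75, 86, 135, 158, 237, 247]
  VbrVI (GGCT, off=0): starts [67, 123, 193, 204, 209] → cuts [67, 123, 193, 204, 209]
  NpsX (CATCAAA, off=3): starts [18, 43] → cuts [21, 46]
  KluVI (CACGCC, off=6): starts [96, 103, 114, 172, 197, 214, 229] → cuts [102, 109, 120, 178, 203, 220, 235]
  TgoIV (CACC, off=2): starts [1, 51, 58, 63, 166, 180, 185, 219] → cuts [3, 53, 60, 65, 168, 182, 187, 221]

All cut coordinates (distinct, sorted): [3, 21, 46, 53, 60, 65, 67, 75, 86, 102, 109, 120, 123, 135, 158, 168, 178, 182, 187, 193, 203, 204, 209, 220, 221, 235, 237, 247]

Fragment lengths:
  3→21: 18 bp
  21→46: 25 bp
  46→53: 7 bp
  53→60: 7 bp
  60→65: 5 bp
  65→67: 2 bp
  67→75: 8 bp
  75→86: 11 bp
  86→102: 16 bp
  102→109: 7 bp
  109→120: 11 bp
  120→123: 3 bp
  123→135: 12 bp
  135→158: 23 bp
  158→168: 10 bp
  168→178: 10 bp
  178→182: 4 bp
  182→187: 5 bp
  187→193: 6 bp
  193→203: 10 bp
  203→204: 1 bp
  204→209: 5 bp
  209→220: 11 bp
  220→221: 1 bp
  221→235: 14 bp
  235→237: 2 bp
  237→247: 10 bp
  247→3 (wrap): 256-247+3 = 12 bp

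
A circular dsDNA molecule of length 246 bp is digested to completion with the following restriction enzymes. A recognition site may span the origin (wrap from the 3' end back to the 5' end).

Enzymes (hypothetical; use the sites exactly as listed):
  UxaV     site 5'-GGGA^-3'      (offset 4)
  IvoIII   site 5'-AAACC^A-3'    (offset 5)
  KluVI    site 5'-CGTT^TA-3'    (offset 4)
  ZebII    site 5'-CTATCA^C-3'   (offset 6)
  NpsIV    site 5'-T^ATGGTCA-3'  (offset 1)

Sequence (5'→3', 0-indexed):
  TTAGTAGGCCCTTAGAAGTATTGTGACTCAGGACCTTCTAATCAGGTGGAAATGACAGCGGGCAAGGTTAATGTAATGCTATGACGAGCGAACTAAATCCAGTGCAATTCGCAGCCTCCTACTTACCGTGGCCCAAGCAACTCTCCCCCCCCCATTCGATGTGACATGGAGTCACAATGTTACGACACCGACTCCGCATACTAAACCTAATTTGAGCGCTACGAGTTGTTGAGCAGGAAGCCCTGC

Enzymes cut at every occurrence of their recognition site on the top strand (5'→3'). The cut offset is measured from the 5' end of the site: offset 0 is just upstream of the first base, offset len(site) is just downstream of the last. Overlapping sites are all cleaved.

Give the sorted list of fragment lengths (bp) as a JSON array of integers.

[246]

Per-enzyme occurrences:
  UxaV (GGGA, off=4): no sites
  IvoIII (AAACCA, off=5): no sites
  KluVI (CGTTTA, off=4): no sites
  ZebII (CTATCAC, off=6): no sites
  NpsIV (TATGGTCA, off=1): no sites

All cut coordinates (distinct, sorted): ∅

Fragment lengths:
  no cuts → one circular fragment of 246 bp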